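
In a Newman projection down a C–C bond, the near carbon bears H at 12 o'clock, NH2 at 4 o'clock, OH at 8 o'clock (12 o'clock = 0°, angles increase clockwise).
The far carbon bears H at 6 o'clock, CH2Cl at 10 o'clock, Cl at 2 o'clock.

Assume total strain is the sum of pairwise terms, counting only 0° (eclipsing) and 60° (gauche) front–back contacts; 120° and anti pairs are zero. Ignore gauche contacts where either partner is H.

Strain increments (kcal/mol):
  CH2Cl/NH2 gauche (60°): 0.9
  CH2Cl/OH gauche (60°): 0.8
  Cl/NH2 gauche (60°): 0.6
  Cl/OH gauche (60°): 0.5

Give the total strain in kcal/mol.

1.4 kcal/mol

This conformer (staggered): NH2–Cl gauche, OH–CH2Cl gauche; 0.6 + 0.8 = 1.4 kcal/mol.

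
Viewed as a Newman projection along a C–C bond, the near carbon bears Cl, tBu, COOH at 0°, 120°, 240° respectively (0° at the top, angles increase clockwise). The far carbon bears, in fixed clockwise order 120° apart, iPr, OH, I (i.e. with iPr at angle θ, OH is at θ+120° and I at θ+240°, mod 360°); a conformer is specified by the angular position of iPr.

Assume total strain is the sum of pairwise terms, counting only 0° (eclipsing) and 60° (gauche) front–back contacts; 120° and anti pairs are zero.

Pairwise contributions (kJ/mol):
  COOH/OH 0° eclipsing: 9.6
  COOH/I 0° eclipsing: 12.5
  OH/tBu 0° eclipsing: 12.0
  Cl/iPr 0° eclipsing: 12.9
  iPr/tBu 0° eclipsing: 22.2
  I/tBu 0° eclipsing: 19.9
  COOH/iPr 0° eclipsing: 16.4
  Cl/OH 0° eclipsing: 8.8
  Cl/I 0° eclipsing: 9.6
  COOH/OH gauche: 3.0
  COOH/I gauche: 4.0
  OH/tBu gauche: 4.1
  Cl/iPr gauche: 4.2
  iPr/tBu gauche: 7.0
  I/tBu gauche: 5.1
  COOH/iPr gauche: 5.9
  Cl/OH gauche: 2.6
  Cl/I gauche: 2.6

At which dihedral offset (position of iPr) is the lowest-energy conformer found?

iPr at 0° (eclipsed): Cl–iPr eclipsed, tBu–OH eclipsed, COOH–I eclipsed; 12.9 + 12.0 + 12.5 = 37.4 kJ/mol.
iPr at 60° (staggered): Cl–iPr gauche, Cl–I gauche, tBu–iPr gauche, tBu–OH gauche, COOH–OH gauche, COOH–I gauche; 4.2 + 2.6 + 7.0 + 4.1 + 3.0 + 4.0 = 24.9 kJ/mol.
iPr at 120° (eclipsed): Cl–I eclipsed, tBu–iPr eclipsed, COOH–OH eclipsed; 9.6 + 22.2 + 9.6 = 41.4 kJ/mol.
iPr at 180° (staggered): Cl–OH gauche, Cl–I gauche, tBu–iPr gauche, tBu–I gauche, COOH–iPr gauche, COOH–OH gauche; 2.6 + 2.6 + 7.0 + 5.1 + 5.9 + 3.0 = 26.2 kJ/mol.
iPr at 240° (eclipsed): Cl–OH eclipsed, tBu–I eclipsed, COOH–iPr eclipsed; 8.8 + 19.9 + 16.4 = 45.1 kJ/mol.
iPr at 300° (staggered): Cl–iPr gauche, Cl–OH gauche, tBu–OH gauche, tBu–I gauche, COOH–iPr gauche, COOH–I gauche; 4.2 + 2.6 + 4.1 + 5.1 + 5.9 + 4.0 = 25.9 kJ/mol.
The minimum (24.9 kJ/mol) occurs with iPr at 60°.

60°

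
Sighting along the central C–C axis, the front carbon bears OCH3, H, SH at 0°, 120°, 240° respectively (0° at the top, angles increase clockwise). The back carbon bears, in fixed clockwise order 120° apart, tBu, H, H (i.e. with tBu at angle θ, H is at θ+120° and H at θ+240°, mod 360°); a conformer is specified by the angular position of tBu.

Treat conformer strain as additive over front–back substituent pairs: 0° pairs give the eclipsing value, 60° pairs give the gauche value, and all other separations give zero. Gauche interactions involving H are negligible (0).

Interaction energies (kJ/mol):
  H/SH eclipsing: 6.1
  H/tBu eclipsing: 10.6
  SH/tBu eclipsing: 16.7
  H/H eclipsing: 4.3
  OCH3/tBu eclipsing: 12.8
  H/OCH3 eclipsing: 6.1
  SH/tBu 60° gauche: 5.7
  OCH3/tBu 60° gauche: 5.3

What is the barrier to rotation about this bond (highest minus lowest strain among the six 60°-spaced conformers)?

21.8 kJ/mol

tBu at 0° is eclipsed. OCH3 at 0° is eclipsed with tBu at 0° (12.8); H at 120° is eclipsed with H at 120° (4.3); SH at 240° is eclipsed with H at 240° (6.1). Total 23.2 kJ/mol.
tBu at 60° is staggered. OCH3 at 0° is gauche with tBu at 60° (5.3). Total 5.3 kJ/mol.
tBu at 120° is eclipsed. OCH3 at 0° is eclipsed with H at 0° (6.1); H at 120° is eclipsed with tBu at 120° (10.6); SH at 240° is eclipsed with H at 240° (6.1). Total 22.8 kJ/mol.
tBu at 180° is staggered. SH at 240° is gauche with tBu at 180° (5.7). Total 5.7 kJ/mol.
tBu at 240° is eclipsed. OCH3 at 0° is eclipsed with H at 0° (6.1); H at 120° is eclipsed with H at 120° (4.3); SH at 240° is eclipsed with tBu at 240° (16.7). Total 27.1 kJ/mol.
tBu at 300° is staggered. OCH3 at 0° is gauche with tBu at 300° (5.3); SH at 240° is gauche with tBu at 300° (5.7). Total 11.0 kJ/mol.
Max at 240° (27.1 kJ/mol), min at 60° (5.3 kJ/mol); barrier = 21.8 kJ/mol.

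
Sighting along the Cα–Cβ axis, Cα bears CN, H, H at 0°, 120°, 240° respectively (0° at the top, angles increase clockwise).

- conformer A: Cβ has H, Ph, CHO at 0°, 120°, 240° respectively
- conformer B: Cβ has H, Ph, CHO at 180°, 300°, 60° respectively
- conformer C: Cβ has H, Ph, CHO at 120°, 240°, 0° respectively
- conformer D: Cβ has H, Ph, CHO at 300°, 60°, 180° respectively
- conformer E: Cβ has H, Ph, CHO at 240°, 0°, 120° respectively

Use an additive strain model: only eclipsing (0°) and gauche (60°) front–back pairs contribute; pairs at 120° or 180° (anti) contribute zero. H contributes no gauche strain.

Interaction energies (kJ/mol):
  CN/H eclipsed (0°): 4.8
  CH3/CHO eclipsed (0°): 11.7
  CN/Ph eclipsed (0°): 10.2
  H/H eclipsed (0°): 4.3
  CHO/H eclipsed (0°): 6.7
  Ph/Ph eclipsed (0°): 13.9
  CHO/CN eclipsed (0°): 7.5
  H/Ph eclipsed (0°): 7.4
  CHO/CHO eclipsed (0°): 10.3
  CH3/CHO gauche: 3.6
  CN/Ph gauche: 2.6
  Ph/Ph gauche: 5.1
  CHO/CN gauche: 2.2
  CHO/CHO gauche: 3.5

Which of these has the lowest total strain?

D

A is eclipsed. CN at 0° is eclipsed with H at 0° (4.8); H at 120° is eclipsed with Ph at 120° (7.4); H at 240° is eclipsed with CHO at 240° (6.7). Total 18.9 kJ/mol.
B is staggered. CN at 0° is gauche with Ph at 300° (2.6); CN at 0° is gauche with CHO at 60° (2.2). Total 4.8 kJ/mol.
C is eclipsed. CN at 0° is eclipsed with CHO at 0° (7.5); H at 120° is eclipsed with H at 120° (4.3); H at 240° is eclipsed with Ph at 240° (7.4). Total 19.2 kJ/mol.
D is staggered. CN at 0° is gauche with Ph at 60° (2.6). Total 2.6 kJ/mol.
E is eclipsed. CN at 0° is eclipsed with Ph at 0° (10.2); H at 120° is eclipsed with CHO at 120° (6.7); H at 240° is eclipsed with H at 240° (4.3). Total 21.2 kJ/mol.
D has the lowest total (2.6 kJ/mol).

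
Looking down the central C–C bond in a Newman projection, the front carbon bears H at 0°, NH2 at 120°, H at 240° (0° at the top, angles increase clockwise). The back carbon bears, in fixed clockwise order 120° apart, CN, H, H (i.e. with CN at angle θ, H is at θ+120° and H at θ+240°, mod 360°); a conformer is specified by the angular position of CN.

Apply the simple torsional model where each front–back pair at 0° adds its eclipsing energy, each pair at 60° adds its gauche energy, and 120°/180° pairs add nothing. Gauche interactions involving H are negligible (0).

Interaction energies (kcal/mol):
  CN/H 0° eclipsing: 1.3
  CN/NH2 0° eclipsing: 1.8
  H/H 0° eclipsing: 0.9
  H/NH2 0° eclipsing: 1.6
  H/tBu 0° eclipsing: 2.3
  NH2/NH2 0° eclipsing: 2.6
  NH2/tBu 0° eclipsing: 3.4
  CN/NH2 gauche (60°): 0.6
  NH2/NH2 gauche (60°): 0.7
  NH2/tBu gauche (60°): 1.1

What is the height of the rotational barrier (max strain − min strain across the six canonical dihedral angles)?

CN at 0° is eclipsed. H at 0° is eclipsed with CN at 0° (1.3); NH2 at 120° is eclipsed with H at 120° (1.6); H at 240° is eclipsed with H at 240° (0.9). Total 3.8 kcal/mol.
CN at 60° is staggered. NH2 at 120° is gauche with CN at 60° (0.6). Total 0.6 kcal/mol.
CN at 120° is eclipsed. H at 0° is eclipsed with H at 0° (0.9); NH2 at 120° is eclipsed with CN at 120° (1.8); H at 240° is eclipsed with H at 240° (0.9). Total 3.6 kcal/mol.
CN at 180° is staggered. NH2 at 120° is gauche with CN at 180° (0.6). Total 0.6 kcal/mol.
CN at 240° is eclipsed. H at 0° is eclipsed with H at 0° (0.9); NH2 at 120° is eclipsed with H at 120° (1.6); H at 240° is eclipsed with CN at 240° (1.3). Total 3.8 kcal/mol.
CN at 300° (staggered): no non-H gauche contacts → 0.0 kcal/mol.
Max at 0° (3.8 kcal/mol), min at 300° (0.0 kcal/mol); barrier = 3.8 kcal/mol.

3.8 kcal/mol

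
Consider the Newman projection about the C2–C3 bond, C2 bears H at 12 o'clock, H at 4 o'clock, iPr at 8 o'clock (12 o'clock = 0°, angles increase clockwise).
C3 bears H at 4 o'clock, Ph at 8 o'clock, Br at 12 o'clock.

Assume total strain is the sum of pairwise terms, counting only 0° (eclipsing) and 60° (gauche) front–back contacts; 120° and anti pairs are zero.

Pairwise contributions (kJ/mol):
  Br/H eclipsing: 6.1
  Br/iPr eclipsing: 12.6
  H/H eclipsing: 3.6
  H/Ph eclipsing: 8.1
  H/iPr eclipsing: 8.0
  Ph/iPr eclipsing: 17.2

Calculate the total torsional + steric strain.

This conformer (eclipsed): H–Br eclipsed, H–H eclipsed, iPr–Ph eclipsed; 6.1 + 3.6 + 17.2 = 26.9 kJ/mol.

26.9 kJ/mol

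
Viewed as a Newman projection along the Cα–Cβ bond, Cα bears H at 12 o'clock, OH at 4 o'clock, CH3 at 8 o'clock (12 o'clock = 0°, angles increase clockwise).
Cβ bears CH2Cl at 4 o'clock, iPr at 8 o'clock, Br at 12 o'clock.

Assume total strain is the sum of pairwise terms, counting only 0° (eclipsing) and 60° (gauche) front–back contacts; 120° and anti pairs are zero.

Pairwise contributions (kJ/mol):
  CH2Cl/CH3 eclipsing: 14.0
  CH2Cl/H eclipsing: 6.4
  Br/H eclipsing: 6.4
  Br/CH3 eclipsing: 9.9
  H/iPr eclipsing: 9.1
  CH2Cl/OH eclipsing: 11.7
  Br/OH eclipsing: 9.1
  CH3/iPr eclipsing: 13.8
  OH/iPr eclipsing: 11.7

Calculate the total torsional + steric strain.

This conformer is eclipsed. H at 0° is eclipsed with Br at 0° (6.4); OH at 120° is eclipsed with CH2Cl at 120° (11.7); CH3 at 240° is eclipsed with iPr at 240° (13.8). Total 31.9 kJ/mol.

31.9 kJ/mol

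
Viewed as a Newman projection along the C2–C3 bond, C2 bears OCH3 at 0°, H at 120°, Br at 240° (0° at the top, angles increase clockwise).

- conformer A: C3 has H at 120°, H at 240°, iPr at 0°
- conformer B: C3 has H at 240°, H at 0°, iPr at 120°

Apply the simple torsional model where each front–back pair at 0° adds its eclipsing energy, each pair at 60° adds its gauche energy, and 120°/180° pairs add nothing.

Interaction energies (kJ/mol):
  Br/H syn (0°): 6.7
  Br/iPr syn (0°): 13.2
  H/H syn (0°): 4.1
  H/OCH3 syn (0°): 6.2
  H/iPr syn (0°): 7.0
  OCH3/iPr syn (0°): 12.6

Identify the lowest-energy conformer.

B

A is eclipsed. OCH3 at 0° is eclipsed with iPr at 0° (12.6); H at 120° is eclipsed with H at 120° (4.1); Br at 240° is eclipsed with H at 240° (6.7). Total 23.4 kJ/mol.
B is eclipsed. OCH3 at 0° is eclipsed with H at 0° (6.2); H at 120° is eclipsed with iPr at 120° (7.0); Br at 240° is eclipsed with H at 240° (6.7). Total 19.9 kJ/mol.
B has the lowest total (19.9 kJ/mol).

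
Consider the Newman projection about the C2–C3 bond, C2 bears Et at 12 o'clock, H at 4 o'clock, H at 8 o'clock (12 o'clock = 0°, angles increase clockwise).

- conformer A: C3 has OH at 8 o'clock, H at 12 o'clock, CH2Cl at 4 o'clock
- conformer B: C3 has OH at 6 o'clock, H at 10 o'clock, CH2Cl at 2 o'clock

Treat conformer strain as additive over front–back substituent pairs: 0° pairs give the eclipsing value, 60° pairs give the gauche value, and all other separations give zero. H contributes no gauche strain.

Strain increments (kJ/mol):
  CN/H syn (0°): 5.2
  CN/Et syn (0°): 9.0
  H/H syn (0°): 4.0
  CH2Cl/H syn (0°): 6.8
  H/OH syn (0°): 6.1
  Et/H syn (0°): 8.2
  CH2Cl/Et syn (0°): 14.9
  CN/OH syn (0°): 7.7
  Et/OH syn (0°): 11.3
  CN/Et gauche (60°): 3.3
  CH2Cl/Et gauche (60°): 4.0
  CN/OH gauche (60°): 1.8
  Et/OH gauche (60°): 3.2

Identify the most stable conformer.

A is eclipsed. Et at 0° is eclipsed with H at 0° (8.2); H at 120° is eclipsed with CH2Cl at 120° (6.8); H at 240° is eclipsed with OH at 240° (6.1). Total 21.1 kJ/mol.
B is staggered. Et at 0° is gauche with CH2Cl at 60° (4.0). Total 4.0 kJ/mol.
B has the lowest total (4.0 kJ/mol).

B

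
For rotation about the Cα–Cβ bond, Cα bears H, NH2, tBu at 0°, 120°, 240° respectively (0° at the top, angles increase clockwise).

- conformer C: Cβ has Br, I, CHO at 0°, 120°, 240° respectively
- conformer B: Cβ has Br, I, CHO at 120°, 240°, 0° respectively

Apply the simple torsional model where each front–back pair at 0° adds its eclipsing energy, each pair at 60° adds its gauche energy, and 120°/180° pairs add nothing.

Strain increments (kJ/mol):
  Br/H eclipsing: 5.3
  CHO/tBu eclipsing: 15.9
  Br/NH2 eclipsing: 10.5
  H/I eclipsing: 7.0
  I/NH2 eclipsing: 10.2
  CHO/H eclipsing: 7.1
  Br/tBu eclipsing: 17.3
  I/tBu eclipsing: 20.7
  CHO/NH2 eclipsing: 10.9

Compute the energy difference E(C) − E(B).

C (eclipsed): H–Br eclipsed, NH2–I eclipsed, tBu–CHO eclipsed; 5.3 + 10.2 + 15.9 = 31.4 kJ/mol.
B (eclipsed): H–CHO eclipsed, NH2–Br eclipsed, tBu–I eclipsed; 7.1 + 10.5 + 20.7 = 38.3 kJ/mol.
E(C) − E(B) = 31.4 − 38.3 = -6.9 kJ/mol.

-6.9 kJ/mol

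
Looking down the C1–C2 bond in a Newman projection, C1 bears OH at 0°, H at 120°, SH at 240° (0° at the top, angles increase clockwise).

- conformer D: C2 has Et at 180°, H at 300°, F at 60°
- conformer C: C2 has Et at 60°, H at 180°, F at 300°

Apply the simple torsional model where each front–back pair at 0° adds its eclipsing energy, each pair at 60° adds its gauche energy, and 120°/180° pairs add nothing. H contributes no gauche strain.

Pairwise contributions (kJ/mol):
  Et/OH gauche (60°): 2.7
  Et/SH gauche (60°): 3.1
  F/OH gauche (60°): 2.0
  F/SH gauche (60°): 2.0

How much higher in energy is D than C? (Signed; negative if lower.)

D (staggered): OH–F gauche, SH–Et gauche; 2.0 + 3.1 = 5.1 kJ/mol.
C (staggered): OH–Et gauche, OH–F gauche, SH–F gauche; 2.7 + 2.0 + 2.0 = 6.7 kJ/mol.
E(D) − E(C) = 5.1 − 6.7 = -1.6 kJ/mol.

-1.6 kJ/mol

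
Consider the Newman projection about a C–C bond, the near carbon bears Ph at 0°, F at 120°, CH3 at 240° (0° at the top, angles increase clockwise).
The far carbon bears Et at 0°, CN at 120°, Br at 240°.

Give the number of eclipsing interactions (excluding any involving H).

3

Non-H eclipsing pairs: Ph(0°)/Et(0°); F(120°)/CN(120°); CH3(240°)/Br(240°) — 3 interactions.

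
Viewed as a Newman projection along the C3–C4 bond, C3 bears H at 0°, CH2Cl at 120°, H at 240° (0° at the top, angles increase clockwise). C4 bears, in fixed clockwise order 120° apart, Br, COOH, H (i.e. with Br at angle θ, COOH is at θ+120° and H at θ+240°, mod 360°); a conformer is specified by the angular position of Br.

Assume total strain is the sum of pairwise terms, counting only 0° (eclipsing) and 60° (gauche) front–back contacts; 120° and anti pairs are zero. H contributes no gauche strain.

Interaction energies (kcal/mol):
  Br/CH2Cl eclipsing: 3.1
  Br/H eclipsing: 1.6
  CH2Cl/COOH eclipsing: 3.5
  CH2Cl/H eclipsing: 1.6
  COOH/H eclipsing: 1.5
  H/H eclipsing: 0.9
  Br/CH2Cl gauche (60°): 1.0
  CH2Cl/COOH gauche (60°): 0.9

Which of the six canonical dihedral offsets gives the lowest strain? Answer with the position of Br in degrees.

Br at 0° is eclipsed. H at 0° is eclipsed with Br at 0° (1.6); CH2Cl at 120° is eclipsed with COOH at 120° (3.5); H at 240° is eclipsed with H at 240° (0.9). Total 6.0 kcal/mol.
Br at 60° is staggered. CH2Cl at 120° is gauche with Br at 60° (1.0); CH2Cl at 120° is gauche with COOH at 180° (0.9). Total 1.9 kcal/mol.
Br at 120° is eclipsed. H at 0° is eclipsed with H at 0° (0.9); CH2Cl at 120° is eclipsed with Br at 120° (3.1); H at 240° is eclipsed with COOH at 240° (1.5). Total 5.5 kcal/mol.
Br at 180° is staggered. CH2Cl at 120° is gauche with Br at 180° (1.0). Total 1.0 kcal/mol.
Br at 240° is eclipsed. H at 0° is eclipsed with COOH at 0° (1.5); CH2Cl at 120° is eclipsed with H at 120° (1.6); H at 240° is eclipsed with Br at 240° (1.6). Total 4.7 kcal/mol.
Br at 300° is staggered. CH2Cl at 120° is gauche with COOH at 60° (0.9). Total 0.9 kcal/mol.
The minimum (0.9 kcal/mol) occurs with Br at 300°.

300°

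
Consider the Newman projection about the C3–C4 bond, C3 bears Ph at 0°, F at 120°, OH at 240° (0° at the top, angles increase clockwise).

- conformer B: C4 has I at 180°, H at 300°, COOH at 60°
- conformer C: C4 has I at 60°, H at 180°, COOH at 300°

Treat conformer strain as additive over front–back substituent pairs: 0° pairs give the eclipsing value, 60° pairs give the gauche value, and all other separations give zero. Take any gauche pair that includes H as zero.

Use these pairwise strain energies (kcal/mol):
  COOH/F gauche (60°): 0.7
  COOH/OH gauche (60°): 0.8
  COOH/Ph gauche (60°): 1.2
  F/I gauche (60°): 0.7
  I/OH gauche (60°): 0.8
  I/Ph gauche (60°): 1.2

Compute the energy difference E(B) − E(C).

B (staggered): Ph(0°)/COOH(60°) gauche 1.2; F(120°)/I(180°) gauche 0.7; F(120°)/COOH(60°) gauche 0.7; OH(240°)/I(180°) gauche 0.8 → 3.4 kcal/mol.
C (staggered): Ph(0°)/I(60°) gauche 1.2; Ph(0°)/COOH(300°) gauche 1.2; F(120°)/I(60°) gauche 0.7; OH(240°)/COOH(300°) gauche 0.8 → 3.9 kcal/mol.
E(B) − E(C) = 3.4 − 3.9 = -0.5 kcal/mol.

-0.5 kcal/mol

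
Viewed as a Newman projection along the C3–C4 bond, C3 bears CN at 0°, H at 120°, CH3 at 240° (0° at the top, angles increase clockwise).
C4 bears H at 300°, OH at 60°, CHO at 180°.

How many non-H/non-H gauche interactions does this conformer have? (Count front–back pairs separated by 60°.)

2

Non-H gauche pairs: CN(0°)/OH(60°); CH3(240°)/CHO(180°) — 2 interactions.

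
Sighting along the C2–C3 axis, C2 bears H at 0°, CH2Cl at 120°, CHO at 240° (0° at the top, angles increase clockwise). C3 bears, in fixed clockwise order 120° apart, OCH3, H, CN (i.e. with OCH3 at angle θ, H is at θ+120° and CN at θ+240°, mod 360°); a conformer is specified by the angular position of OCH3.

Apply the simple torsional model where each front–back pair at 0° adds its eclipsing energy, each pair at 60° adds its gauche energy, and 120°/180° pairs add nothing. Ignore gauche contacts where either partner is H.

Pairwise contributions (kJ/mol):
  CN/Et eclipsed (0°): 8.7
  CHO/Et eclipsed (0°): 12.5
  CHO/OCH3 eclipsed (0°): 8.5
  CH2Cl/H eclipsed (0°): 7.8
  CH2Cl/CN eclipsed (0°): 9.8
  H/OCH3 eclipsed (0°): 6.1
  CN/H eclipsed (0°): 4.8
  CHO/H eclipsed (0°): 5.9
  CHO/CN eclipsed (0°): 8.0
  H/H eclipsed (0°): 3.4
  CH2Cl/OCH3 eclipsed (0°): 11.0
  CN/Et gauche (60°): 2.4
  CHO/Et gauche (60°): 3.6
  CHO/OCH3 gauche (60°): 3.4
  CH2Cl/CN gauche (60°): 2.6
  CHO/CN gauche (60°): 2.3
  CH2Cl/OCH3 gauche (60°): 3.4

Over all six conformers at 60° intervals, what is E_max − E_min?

OCH3 at 0° is eclipsed. H at 0° is eclipsed with OCH3 at 0° (6.1); CH2Cl at 120° is eclipsed with H at 120° (7.8); CHO at 240° is eclipsed with CN at 240° (8.0). Total 21.9 kJ/mol.
OCH3 at 60° is staggered. CH2Cl at 120° is gauche with OCH3 at 60° (3.4); CHO at 240° is gauche with CN at 300° (2.3). Total 5.7 kJ/mol.
OCH3 at 120° is eclipsed. H at 0° is eclipsed with CN at 0° (4.8); CH2Cl at 120° is eclipsed with OCH3 at 120° (11.0); CHO at 240° is eclipsed with H at 240° (5.9). Total 21.7 kJ/mol.
OCH3 at 180° is staggered. CH2Cl at 120° is gauche with OCH3 at 180° (3.4); CH2Cl at 120° is gauche with CN at 60° (2.6); CHO at 240° is gauche with OCH3 at 180° (3.4). Total 9.4 kJ/mol.
OCH3 at 240° is eclipsed. H at 0° is eclipsed with H at 0° (3.4); CH2Cl at 120° is eclipsed with CN at 120° (9.8); CHO at 240° is eclipsed with OCH3 at 240° (8.5). Total 21.7 kJ/mol.
OCH3 at 300° is staggered. CH2Cl at 120° is gauche with CN at 180° (2.6); CHO at 240° is gauche with OCH3 at 300° (3.4); CHO at 240° is gauche with CN at 180° (2.3). Total 8.3 kJ/mol.
Max at 0° (21.9 kJ/mol), min at 60° (5.7 kJ/mol); barrier = 16.2 kJ/mol.

16.2 kJ/mol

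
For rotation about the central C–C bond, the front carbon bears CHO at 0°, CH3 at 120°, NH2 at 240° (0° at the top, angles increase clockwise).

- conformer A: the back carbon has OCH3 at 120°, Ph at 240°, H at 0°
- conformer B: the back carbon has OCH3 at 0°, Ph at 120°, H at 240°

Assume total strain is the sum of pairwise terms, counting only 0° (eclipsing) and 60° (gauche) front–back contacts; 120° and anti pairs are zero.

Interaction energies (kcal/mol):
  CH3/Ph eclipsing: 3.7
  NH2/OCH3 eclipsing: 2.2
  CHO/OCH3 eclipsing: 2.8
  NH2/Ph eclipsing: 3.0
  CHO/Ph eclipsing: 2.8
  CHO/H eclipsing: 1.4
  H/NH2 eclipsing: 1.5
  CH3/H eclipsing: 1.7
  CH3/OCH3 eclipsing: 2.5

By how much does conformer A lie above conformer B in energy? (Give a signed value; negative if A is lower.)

-1.1 kcal/mol

A (eclipsed): CHO(0°)/H(0°) eclipsed 1.4; CH3(120°)/OCH3(120°) eclipsed 2.5; NH2(240°)/Ph(240°) eclipsed 3.0 → 6.9 kcal/mol.
B (eclipsed): CHO(0°)/OCH3(0°) eclipsed 2.8; CH3(120°)/Ph(120°) eclipsed 3.7; NH2(240°)/H(240°) eclipsed 1.5 → 8.0 kcal/mol.
E(A) − E(B) = 6.9 − 8.0 = -1.1 kcal/mol.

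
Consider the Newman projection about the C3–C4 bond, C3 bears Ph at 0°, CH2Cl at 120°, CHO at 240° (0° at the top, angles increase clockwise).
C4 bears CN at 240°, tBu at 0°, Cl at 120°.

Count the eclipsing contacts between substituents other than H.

3

Non-H eclipsing pairs: Ph(0°)/tBu(0°); CH2Cl(120°)/Cl(120°); CHO(240°)/CN(240°) — 3 interactions.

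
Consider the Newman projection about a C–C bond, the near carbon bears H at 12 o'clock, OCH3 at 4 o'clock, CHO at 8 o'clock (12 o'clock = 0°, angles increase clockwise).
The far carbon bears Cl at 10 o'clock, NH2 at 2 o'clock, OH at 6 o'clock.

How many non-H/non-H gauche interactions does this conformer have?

Non-H gauche pairs: OCH3(120°)/NH2(60°); OCH3(120°)/OH(180°); CHO(240°)/Cl(300°); CHO(240°)/OH(180°) — 4 interactions.

4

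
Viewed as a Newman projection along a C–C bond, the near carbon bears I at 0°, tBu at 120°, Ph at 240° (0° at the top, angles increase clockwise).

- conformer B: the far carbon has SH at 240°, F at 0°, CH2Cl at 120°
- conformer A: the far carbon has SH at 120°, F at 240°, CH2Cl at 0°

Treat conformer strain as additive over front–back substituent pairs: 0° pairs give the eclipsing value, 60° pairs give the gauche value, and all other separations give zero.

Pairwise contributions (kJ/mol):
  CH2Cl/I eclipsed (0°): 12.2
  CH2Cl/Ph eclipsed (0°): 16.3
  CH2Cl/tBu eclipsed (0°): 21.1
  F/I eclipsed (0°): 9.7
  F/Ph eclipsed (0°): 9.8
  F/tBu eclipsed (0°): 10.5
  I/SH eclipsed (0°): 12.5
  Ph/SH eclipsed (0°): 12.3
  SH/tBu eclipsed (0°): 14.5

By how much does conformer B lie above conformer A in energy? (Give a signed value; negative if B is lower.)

B (eclipsed): I(0°)/F(0°) eclipsed 9.7; tBu(120°)/CH2Cl(120°) eclipsed 21.1; Ph(240°)/SH(240°) eclipsed 12.3 → 43.1 kJ/mol.
A (eclipsed): I(0°)/CH2Cl(0°) eclipsed 12.2; tBu(120°)/SH(120°) eclipsed 14.5; Ph(240°)/F(240°) eclipsed 9.8 → 36.5 kJ/mol.
E(B) − E(A) = 43.1 − 36.5 = +6.6 kJ/mol.

+6.6 kJ/mol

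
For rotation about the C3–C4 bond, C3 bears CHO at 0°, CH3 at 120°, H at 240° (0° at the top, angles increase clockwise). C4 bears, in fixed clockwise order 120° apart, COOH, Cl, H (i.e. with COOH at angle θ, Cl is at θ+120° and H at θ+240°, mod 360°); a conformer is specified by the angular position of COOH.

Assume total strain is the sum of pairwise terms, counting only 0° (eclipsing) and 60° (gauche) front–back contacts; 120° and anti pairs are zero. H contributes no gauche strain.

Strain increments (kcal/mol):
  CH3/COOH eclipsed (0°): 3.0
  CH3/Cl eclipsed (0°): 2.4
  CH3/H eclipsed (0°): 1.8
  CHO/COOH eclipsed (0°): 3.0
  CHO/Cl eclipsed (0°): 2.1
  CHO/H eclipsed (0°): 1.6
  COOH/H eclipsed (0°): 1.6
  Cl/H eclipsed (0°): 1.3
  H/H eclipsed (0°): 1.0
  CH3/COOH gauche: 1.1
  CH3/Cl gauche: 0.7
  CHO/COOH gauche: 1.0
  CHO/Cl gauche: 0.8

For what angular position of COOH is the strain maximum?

COOH at 0° (eclipsed): CHO–COOH eclipsed, CH3–Cl eclipsed, H–H eclipsed; 3.0 + 2.4 + 1.0 = 6.4 kcal/mol.
COOH at 60° (staggered): CHO–COOH gauche, CH3–COOH gauche, CH3–Cl gauche; 1.0 + 1.1 + 0.7 = 2.8 kcal/mol.
COOH at 120° (eclipsed): CHO–H eclipsed, CH3–COOH eclipsed, H–Cl eclipsed; 1.6 + 3.0 + 1.3 = 5.9 kcal/mol.
COOH at 180° (staggered): CHO–Cl gauche, CH3–COOH gauche; 0.8 + 1.1 = 1.9 kcal/mol.
COOH at 240° (eclipsed): CHO–Cl eclipsed, CH3–H eclipsed, H–COOH eclipsed; 2.1 + 1.8 + 1.6 = 5.5 kcal/mol.
COOH at 300° (staggered): CHO–COOH gauche, CHO–Cl gauche, CH3–Cl gauche; 1.0 + 0.8 + 0.7 = 2.5 kcal/mol.
The maximum (6.4 kcal/mol) occurs with COOH at 0°.

0°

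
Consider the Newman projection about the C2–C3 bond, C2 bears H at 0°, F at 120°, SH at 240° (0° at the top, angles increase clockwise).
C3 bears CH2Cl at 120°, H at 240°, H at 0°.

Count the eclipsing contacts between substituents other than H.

1

Non-H eclipsing pairs: F(120°)/CH2Cl(120°) — 1 interaction.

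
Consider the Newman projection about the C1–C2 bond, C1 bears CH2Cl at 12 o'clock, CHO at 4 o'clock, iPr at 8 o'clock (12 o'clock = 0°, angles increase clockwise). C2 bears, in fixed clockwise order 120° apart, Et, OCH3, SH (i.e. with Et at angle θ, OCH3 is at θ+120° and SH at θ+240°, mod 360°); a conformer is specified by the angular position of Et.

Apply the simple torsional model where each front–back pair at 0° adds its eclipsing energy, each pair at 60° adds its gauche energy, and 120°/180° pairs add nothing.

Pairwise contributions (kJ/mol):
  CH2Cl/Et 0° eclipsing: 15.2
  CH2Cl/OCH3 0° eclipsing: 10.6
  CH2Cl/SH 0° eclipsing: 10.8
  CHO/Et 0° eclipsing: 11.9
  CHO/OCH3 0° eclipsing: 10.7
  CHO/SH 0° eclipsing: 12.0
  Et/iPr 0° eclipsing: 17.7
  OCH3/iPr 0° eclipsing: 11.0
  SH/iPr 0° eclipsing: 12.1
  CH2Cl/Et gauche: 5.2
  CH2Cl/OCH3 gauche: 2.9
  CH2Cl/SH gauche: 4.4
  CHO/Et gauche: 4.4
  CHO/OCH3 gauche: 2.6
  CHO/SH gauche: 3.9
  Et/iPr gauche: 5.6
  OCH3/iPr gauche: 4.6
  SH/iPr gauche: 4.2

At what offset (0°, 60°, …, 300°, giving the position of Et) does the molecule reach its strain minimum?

Et at 0° (eclipsed): CH2Cl–Et eclipsed, CHO–OCH3 eclipsed, iPr–SH eclipsed; 15.2 + 10.7 + 12.1 = 38.0 kJ/mol.
Et at 60° (staggered): CH2Cl–Et gauche, CH2Cl–SH gauche, CHO–Et gauche, CHO–OCH3 gauche, iPr–OCH3 gauche, iPr–SH gauche; 5.2 + 4.4 + 4.4 + 2.6 + 4.6 + 4.2 = 25.4 kJ/mol.
Et at 120° (eclipsed): CH2Cl–SH eclipsed, CHO–Et eclipsed, iPr–OCH3 eclipsed; 10.8 + 11.9 + 11.0 = 33.7 kJ/mol.
Et at 180° (staggered): CH2Cl–OCH3 gauche, CH2Cl–SH gauche, CHO–Et gauche, CHO–SH gauche, iPr–Et gauche, iPr–OCH3 gauche; 2.9 + 4.4 + 4.4 + 3.9 + 5.6 + 4.6 = 25.8 kJ/mol.
Et at 240° (eclipsed): CH2Cl–OCH3 eclipsed, CHO–SH eclipsed, iPr–Et eclipsed; 10.6 + 12.0 + 17.7 = 40.3 kJ/mol.
Et at 300° (staggered): CH2Cl–Et gauche, CH2Cl–OCH3 gauche, CHO–OCH3 gauche, CHO–SH gauche, iPr–Et gauche, iPr–SH gauche; 5.2 + 2.9 + 2.6 + 3.9 + 5.6 + 4.2 = 24.4 kJ/mol.
The minimum (24.4 kJ/mol) occurs with Et at 300°.

300°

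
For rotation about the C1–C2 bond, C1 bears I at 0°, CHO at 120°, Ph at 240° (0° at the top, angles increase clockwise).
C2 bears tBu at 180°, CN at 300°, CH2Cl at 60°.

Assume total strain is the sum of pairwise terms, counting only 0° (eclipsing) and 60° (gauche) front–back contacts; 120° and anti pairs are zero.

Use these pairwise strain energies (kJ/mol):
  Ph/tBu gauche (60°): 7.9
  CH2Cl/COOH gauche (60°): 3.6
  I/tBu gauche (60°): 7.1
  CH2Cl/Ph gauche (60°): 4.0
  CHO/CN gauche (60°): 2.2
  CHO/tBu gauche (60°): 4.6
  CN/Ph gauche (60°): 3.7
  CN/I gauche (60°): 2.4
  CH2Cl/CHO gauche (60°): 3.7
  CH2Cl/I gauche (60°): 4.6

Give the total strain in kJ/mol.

26.9 kJ/mol

This conformer is staggered. I at 0° is gauche with CN at 300° (2.4); I at 0° is gauche with CH2Cl at 60° (4.6); CHO at 120° is gauche with tBu at 180° (4.6); CHO at 120° is gauche with CH2Cl at 60° (3.7); Ph at 240° is gauche with tBu at 180° (7.9); Ph at 240° is gauche with CN at 300° (3.7). Total 26.9 kJ/mol.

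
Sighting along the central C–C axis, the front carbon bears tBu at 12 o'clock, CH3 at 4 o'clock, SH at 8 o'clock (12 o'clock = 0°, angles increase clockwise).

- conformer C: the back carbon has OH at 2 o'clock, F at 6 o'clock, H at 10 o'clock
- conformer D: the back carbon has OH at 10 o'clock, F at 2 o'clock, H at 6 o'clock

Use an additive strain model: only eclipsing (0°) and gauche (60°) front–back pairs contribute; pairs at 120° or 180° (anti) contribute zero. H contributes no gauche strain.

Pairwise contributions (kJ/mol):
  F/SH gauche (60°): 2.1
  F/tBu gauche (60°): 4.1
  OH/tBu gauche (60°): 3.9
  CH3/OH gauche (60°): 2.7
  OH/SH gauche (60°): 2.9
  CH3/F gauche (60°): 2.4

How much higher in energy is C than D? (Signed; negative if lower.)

-2.2 kJ/mol

C (staggered): tBu–OH gauche, CH3–OH gauche, CH3–F gauche, SH–F gauche; 3.9 + 2.7 + 2.4 + 2.1 = 11.1 kJ/mol.
D (staggered): tBu–OH gauche, tBu–F gauche, CH3–F gauche, SH–OH gauche; 3.9 + 4.1 + 2.4 + 2.9 = 13.3 kJ/mol.
E(C) − E(D) = 11.1 − 13.3 = -2.2 kJ/mol.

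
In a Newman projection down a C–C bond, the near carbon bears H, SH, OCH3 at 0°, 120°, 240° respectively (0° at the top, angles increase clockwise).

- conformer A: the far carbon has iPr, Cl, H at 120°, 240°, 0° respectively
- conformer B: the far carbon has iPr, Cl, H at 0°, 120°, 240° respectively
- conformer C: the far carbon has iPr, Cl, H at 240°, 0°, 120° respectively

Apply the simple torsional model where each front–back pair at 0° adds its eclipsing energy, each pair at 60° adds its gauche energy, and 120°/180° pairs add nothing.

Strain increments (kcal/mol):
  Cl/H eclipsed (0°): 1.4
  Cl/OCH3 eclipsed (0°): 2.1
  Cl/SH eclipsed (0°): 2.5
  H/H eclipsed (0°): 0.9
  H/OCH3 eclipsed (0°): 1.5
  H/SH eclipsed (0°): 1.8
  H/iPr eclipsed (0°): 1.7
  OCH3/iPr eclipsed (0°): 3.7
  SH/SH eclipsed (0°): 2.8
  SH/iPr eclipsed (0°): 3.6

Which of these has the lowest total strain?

B

A (eclipsed): H(0°)/H(0°) eclipsed 0.9; SH(120°)/iPr(120°) eclipsed 3.6; OCH3(240°)/Cl(240°) eclipsed 2.1 → 6.6 kcal/mol.
B (eclipsed): H(0°)/iPr(0°) eclipsed 1.7; SH(120°)/Cl(120°) eclipsed 2.5; OCH3(240°)/H(240°) eclipsed 1.5 → 5.7 kcal/mol.
C (eclipsed): H(0°)/Cl(0°) eclipsed 1.4; SH(120°)/H(120°) eclipsed 1.8; OCH3(240°)/iPr(240°) eclipsed 3.7 → 6.9 kcal/mol.
B has the lowest total (5.7 kcal/mol).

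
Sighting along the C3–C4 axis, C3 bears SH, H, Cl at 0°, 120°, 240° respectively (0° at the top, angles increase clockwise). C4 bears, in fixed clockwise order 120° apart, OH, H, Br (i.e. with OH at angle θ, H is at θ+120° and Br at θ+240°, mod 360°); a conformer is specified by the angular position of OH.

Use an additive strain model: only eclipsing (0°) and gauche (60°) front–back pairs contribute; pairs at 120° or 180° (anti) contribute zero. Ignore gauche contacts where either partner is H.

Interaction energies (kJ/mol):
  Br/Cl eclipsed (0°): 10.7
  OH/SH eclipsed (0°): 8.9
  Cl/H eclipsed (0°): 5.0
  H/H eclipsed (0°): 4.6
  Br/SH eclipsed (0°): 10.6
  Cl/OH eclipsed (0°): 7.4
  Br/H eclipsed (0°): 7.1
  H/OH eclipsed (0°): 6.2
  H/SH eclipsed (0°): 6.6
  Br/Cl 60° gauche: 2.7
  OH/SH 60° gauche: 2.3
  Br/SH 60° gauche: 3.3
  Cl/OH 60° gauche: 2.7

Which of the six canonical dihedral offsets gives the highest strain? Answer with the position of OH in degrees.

OH at 0° (eclipsed): SH–OH eclipsed, H–H eclipsed, Cl–Br eclipsed; 8.9 + 4.6 + 10.7 = 24.2 kJ/mol.
OH at 60° (staggered): SH–OH gauche, SH–Br gauche, Cl–Br gauche; 2.3 + 3.3 + 2.7 = 8.3 kJ/mol.
OH at 120° (eclipsed): SH–Br eclipsed, H–OH eclipsed, Cl–H eclipsed; 10.6 + 6.2 + 5.0 = 21.8 kJ/mol.
OH at 180° (staggered): SH–Br gauche, Cl–OH gauche; 3.3 + 2.7 = 6.0 kJ/mol.
OH at 240° (eclipsed): SH–H eclipsed, H–Br eclipsed, Cl–OH eclipsed; 6.6 + 7.1 + 7.4 = 21.1 kJ/mol.
OH at 300° (staggered): SH–OH gauche, Cl–OH gauche, Cl–Br gauche; 2.3 + 2.7 + 2.7 = 7.7 kJ/mol.
The maximum (24.2 kJ/mol) occurs with OH at 0°.

0°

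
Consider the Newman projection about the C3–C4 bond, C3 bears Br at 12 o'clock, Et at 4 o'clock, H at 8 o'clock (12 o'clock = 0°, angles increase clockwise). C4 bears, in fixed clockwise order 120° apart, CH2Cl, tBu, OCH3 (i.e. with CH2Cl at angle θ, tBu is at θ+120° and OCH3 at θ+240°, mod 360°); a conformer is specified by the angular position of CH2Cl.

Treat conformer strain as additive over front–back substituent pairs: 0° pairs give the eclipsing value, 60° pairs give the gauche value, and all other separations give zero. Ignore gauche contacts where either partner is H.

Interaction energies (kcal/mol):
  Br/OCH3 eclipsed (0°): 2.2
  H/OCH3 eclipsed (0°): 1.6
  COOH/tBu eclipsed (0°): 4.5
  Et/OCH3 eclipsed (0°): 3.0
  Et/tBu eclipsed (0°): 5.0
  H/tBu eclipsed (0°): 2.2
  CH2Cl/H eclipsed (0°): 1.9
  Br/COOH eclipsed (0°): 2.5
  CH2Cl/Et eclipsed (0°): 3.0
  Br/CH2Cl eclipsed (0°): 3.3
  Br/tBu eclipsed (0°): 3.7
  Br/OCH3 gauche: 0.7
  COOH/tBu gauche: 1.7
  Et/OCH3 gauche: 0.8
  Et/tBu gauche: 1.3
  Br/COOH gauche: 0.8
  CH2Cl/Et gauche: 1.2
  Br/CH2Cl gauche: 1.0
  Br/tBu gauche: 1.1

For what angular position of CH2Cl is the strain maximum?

0°

CH2Cl at 0° (eclipsed): Br(0°)/CH2Cl(0°) eclipsed 3.3; Et(120°)/tBu(120°) eclipsed 5.0; H(240°)/OCH3(240°) eclipsed 1.6 → 9.9 kcal/mol.
CH2Cl at 60° (staggered): Br(0°)/CH2Cl(60°) gauche 1.0; Br(0°)/OCH3(300°) gauche 0.7; Et(120°)/CH2Cl(60°) gauche 1.2; Et(120°)/tBu(180°) gauche 1.3 → 4.2 kcal/mol.
CH2Cl at 120° (eclipsed): Br(0°)/OCH3(0°) eclipsed 2.2; Et(120°)/CH2Cl(120°) eclipsed 3.0; H(240°)/tBu(240°) eclipsed 2.2 → 7.4 kcal/mol.
CH2Cl at 180° (staggered): Br(0°)/tBu(300°) gauche 1.1; Br(0°)/OCH3(60°) gauche 0.7; Et(120°)/CH2Cl(180°) gauche 1.2; Et(120°)/OCH3(60°) gauche 0.8 → 3.8 kcal/mol.
CH2Cl at 240° (eclipsed): Br(0°)/tBu(0°) eclipsed 3.7; Et(120°)/OCH3(120°) eclipsed 3.0; H(240°)/CH2Cl(240°) eclipsed 1.9 → 8.6 kcal/mol.
CH2Cl at 300° (staggered): Br(0°)/CH2Cl(300°) gauche 1.0; Br(0°)/tBu(60°) gauche 1.1; Et(120°)/tBu(60°) gauche 1.3; Et(120°)/OCH3(180°) gauche 0.8 → 4.2 kcal/mol.
The maximum (9.9 kcal/mol) occurs with CH2Cl at 0°.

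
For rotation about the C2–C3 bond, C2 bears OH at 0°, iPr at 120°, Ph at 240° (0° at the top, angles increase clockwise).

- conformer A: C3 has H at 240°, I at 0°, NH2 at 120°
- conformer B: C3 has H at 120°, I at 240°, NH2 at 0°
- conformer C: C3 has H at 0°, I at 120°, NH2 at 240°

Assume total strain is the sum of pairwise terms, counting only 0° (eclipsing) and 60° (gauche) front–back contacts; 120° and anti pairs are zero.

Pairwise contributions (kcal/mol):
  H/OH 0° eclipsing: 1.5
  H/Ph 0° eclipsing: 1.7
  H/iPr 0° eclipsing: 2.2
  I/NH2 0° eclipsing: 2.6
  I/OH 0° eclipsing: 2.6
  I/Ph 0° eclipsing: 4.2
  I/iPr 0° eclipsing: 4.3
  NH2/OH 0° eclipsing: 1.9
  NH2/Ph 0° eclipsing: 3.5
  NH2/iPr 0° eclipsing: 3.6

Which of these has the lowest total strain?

A

A (eclipsed): OH(0°)/I(0°) eclipsed 2.6; iPr(120°)/NH2(120°) eclipsed 3.6; Ph(240°)/H(240°) eclipsed 1.7 → 7.9 kcal/mol.
B (eclipsed): OH(0°)/NH2(0°) eclipsed 1.9; iPr(120°)/H(120°) eclipsed 2.2; Ph(240°)/I(240°) eclipsed 4.2 → 8.3 kcal/mol.
C (eclipsed): OH(0°)/H(0°) eclipsed 1.5; iPr(120°)/I(120°) eclipsed 4.3; Ph(240°)/NH2(240°) eclipsed 3.5 → 9.3 kcal/mol.
A has the lowest total (7.9 kcal/mol).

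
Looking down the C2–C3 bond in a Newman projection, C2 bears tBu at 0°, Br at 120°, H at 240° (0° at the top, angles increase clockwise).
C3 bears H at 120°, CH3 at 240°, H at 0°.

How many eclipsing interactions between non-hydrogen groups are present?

0

Every eclipsing pair involves H, so the count is 0.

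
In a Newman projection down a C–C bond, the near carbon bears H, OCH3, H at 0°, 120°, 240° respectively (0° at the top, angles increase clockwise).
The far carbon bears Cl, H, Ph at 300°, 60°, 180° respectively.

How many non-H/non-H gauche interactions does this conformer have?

1

Non-H gauche pairs: OCH3(120°)/Ph(180°) — 1 interaction.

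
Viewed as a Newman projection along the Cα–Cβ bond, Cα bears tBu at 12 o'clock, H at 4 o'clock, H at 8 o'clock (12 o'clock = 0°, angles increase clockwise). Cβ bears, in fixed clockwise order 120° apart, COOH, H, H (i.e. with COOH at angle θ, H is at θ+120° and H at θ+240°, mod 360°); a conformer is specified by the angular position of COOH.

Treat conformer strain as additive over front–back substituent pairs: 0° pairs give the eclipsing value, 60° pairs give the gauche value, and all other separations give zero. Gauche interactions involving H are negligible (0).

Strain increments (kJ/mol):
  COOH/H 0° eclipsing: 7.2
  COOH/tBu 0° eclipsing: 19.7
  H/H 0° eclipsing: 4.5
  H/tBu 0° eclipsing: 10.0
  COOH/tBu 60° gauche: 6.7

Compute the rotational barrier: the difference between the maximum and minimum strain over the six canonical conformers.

COOH at 0° (eclipsed): tBu–COOH eclipsed, H–H eclipsed, H–H eclipsed; 19.7 + 4.5 + 4.5 = 28.7 kJ/mol.
COOH at 60° (staggered): tBu–COOH gauche; 6.7 = 6.7 kJ/mol.
COOH at 120° (eclipsed): tBu–H eclipsed, H–COOH eclipsed, H–H eclipsed; 10.0 + 7.2 + 4.5 = 21.7 kJ/mol.
COOH at 180° (staggered): no non-H gauche contacts → 0.0 kJ/mol.
COOH at 240° (eclipsed): tBu–H eclipsed, H–H eclipsed, H–COOH eclipsed; 10.0 + 4.5 + 7.2 = 21.7 kJ/mol.
COOH at 300° (staggered): tBu–COOH gauche; 6.7 = 6.7 kJ/mol.
Max at 0° (28.7 kJ/mol), min at 180° (0.0 kJ/mol); barrier = 28.7 kJ/mol.

28.7 kJ/mol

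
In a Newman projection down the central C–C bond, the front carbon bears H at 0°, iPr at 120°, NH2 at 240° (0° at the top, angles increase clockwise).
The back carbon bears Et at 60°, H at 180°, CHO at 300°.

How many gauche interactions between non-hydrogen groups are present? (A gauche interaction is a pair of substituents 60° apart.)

2

Non-H gauche pairs: iPr(120°)/Et(60°); NH2(240°)/CHO(300°) — 2 interactions.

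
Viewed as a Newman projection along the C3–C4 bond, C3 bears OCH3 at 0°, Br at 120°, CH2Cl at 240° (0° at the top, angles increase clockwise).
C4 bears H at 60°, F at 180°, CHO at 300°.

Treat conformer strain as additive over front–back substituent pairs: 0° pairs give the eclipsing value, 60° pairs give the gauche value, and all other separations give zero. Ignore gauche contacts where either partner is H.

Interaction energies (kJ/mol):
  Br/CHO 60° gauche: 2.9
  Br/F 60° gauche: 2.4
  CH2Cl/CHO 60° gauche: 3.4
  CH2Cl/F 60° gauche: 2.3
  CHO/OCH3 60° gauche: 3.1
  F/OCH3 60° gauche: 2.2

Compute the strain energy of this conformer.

This conformer (staggered): OCH3–CHO gauche, Br–F gauche, CH2Cl–F gauche, CH2Cl–CHO gauche; 3.1 + 2.4 + 2.3 + 3.4 = 11.2 kJ/mol.

11.2 kJ/mol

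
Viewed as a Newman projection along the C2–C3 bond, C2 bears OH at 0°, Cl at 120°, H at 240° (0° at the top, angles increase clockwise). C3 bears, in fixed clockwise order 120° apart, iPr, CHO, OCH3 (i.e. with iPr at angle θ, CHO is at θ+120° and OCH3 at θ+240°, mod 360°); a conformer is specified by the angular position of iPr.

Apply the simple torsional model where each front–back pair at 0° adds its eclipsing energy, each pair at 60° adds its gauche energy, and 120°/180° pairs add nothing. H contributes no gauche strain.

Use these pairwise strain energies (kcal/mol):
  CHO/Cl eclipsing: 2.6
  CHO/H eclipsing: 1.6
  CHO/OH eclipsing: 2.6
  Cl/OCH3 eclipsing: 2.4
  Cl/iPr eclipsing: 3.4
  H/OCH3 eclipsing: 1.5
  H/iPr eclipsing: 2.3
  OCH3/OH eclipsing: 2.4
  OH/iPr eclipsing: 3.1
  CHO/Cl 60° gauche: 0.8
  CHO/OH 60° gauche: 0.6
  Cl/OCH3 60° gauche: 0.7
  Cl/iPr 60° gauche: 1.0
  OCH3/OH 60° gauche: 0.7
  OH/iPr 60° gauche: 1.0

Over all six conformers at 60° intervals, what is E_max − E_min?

iPr at 0° (eclipsed): OH–iPr eclipsed, Cl–CHO eclipsed, H–OCH3 eclipsed; 3.1 + 2.6 + 1.5 = 7.2 kcal/mol.
iPr at 60° (staggered): OH–iPr gauche, OH–OCH3 gauche, Cl–iPr gauche, Cl–CHO gauche; 1.0 + 0.7 + 1.0 + 0.8 = 3.5 kcal/mol.
iPr at 120° (eclipsed): OH–OCH3 eclipsed, Cl–iPr eclipsed, H–CHO eclipsed; 2.4 + 3.4 + 1.6 = 7.4 kcal/mol.
iPr at 180° (staggered): OH–CHO gauche, OH–OCH3 gauche, Cl–iPr gauche, Cl–OCH3 gauche; 0.6 + 0.7 + 1.0 + 0.7 = 3.0 kcal/mol.
iPr at 240° (eclipsed): OH–CHO eclipsed, Cl–OCH3 eclipsed, H–iPr eclipsed; 2.6 + 2.4 + 2.3 = 7.3 kcal/mol.
iPr at 300° (staggered): OH–iPr gauche, OH–CHO gauche, Cl–CHO gauche, Cl–OCH3 gauche; 1.0 + 0.6 + 0.8 + 0.7 = 3.1 kcal/mol.
Max at 120° (7.4 kcal/mol), min at 180° (3.0 kcal/mol); barrier = 4.4 kcal/mol.

4.4 kcal/mol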